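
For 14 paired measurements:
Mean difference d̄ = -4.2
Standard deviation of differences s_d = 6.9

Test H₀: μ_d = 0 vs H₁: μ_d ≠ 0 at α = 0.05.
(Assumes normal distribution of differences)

df = n - 1 = 13
SE = s_d/√n = 6.9/√14 = 1.8441
t = d̄/SE = -4.2/1.8441 = -2.2775
Critical value: t_{0.025,13} = ±2.160
p-value ≈ 0.0403
Decision: reject H₀

Answer: t = -2.2775, reject H₀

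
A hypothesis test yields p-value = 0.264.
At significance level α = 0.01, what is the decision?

Answer: fail to reject H₀

Derivation:
Compare p-value to α:
0.264 ≥ 0.01
Decision: fail to reject H₀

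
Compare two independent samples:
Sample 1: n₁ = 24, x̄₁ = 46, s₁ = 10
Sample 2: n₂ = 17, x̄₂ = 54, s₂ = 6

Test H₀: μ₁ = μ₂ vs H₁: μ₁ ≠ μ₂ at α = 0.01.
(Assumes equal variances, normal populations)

Answer: t = -2.9388, reject H₀

Derivation:
Pooled variance: s²_p = [23×10² + 16×6²]/(39) = 73.7436
s_p = 8.5874
SE = s_p×√(1/n₁ + 1/n₂) = 8.5874×√(1/24 + 1/17) = 2.7222
t = (x̄₁ - x̄₂)/SE = (46 - 54)/2.7222 = -2.9388
df = 39, t-critical = ±2.708
Decision: reject H₀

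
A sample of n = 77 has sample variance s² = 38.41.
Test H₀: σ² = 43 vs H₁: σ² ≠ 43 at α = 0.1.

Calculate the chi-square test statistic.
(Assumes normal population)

df = n - 1 = 76
χ² = (n-1)s²/σ₀² = 76×38.41/43 = 67.8874
Critical values: χ²_{0.95,76} = 56.920, χ²_{0.05,76} = 97.351
Rejection region: χ² < 56.920 or χ² > 97.351
Decision: fail to reject H₀

Answer: χ² = 67.8874, fail to reject H₀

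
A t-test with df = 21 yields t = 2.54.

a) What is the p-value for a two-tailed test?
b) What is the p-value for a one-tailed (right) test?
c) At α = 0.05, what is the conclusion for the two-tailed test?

Using t-distribution with df = 21:
a) Two-tailed: p = 2×P(T > 2.54) = 0.0191
b) One-tailed: p = P(T > 2.54) = 0.0095
c) 0.0191 < 0.05, reject H₀

Answer: a) 0.0191, b) 0.0095, c) reject H₀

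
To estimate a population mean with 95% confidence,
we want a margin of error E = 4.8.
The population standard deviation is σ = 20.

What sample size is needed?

z_0.025 = 1.960
n = (z×σ/E)² = (1.960×20/4.8)²
n = 66.6944
Round up: n = 67

Answer: n = 67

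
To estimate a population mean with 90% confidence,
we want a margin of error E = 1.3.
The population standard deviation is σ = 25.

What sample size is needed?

z_0.05 = 1.645
n = (z×σ/E)² = (1.645×25/1.3)²
n = 1000.7489
Round up: n = 1001

Answer: n = 1001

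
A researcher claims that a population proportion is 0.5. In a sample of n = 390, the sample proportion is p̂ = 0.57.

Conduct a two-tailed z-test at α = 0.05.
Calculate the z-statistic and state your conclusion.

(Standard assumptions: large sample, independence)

Answer: z = 2.7648, reject H₀

Derivation:
H₀: p = 0.5, H₁: p ≠ 0.5
Standard error: SE = √(p₀(1-p₀)/n) = √(0.5×0.5/390) = 0.025318
z-statistic: z = (p̂ - p₀)/SE = (0.57 - 0.5)/0.025318 = 2.7648
Critical value: z_0.025 = ±1.960
p-value = 0.0057
Decision: reject H₀ at α = 0.05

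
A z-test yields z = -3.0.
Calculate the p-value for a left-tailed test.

For z = -3.0:
p = P(Z < -3.0) = Φ(-3.0) = 0.0013

Answer: p-value ≈ 0.0013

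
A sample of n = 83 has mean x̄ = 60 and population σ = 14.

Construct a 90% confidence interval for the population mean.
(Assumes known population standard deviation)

Answer: (57.4721, 62.5279)

Derivation:
Confidence level: 90%, α = 0.1
z_0.05 = 1.645
SE = σ/√n = 14/√83 = 1.5367
Margin of error = 1.645 × 1.5367 = 2.5279
CI: x̄ ± margin = 60 ± 2.5279
CI: (57.4721, 62.5279)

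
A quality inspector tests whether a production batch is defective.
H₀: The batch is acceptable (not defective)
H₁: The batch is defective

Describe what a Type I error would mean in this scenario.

Type I error: rejecting H₀ when it is actually true (false positive).
Type II error: failing to reject H₀ when H₁ is actually true (false negative).

Answer: Rejecting an acceptable batch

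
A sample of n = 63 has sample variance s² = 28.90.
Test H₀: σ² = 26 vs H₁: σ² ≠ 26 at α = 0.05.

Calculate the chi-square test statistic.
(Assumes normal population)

df = n - 1 = 62
χ² = (n-1)s²/σ₀² = 62×28.90/26 = 68.9154
Critical values: χ²_{0.975,62} = 42.126, χ²_{0.025,62} = 85.654
Rejection region: χ² < 42.126 or χ² > 85.654
Decision: fail to reject H₀

Answer: χ² = 68.9154, fail to reject H₀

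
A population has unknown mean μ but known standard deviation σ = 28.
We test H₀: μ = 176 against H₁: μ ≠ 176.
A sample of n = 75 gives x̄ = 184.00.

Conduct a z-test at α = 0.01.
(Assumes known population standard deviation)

Standard error: SE = σ/√n = 28/√75 = 3.2332
z-statistic: z = (x̄ - μ₀)/SE = (184.00 - 176)/3.2332 = 2.4743
Critical value: ±2.576
p-value = 0.0133
Decision: fail to reject H₀

Answer: z = 2.4743, fail to reject H₀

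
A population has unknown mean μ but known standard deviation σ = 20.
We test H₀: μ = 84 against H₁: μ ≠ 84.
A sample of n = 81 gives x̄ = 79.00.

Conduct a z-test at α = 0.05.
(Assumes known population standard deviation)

Answer: z = -2.2500, reject H₀

Derivation:
Standard error: SE = σ/√n = 20/√81 = 2.2222
z-statistic: z = (x̄ - μ₀)/SE = (79.00 - 84)/2.2222 = -2.2500
Critical value: ±1.960
p-value = 0.0244
Decision: reject H₀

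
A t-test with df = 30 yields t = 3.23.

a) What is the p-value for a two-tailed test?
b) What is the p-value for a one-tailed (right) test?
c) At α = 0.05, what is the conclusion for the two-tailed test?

Using t-distribution with df = 30:
a) Two-tailed: p = 2×P(T > 3.23) = 0.0030
b) One-tailed: p = P(T > 3.23) = 0.0015
c) 0.0030 < 0.05, reject H₀

Answer: a) 0.0030, b) 0.0015, c) reject H₀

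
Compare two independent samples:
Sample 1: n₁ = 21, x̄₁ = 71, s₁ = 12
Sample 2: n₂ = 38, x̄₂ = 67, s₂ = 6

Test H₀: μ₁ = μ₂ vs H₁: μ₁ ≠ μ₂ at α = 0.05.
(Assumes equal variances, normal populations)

Pooled variance: s²_p = [20×12² + 37×6²]/(57) = 73.8947
s_p = 8.5962
SE = s_p×√(1/n₁ + 1/n₂) = 8.5962×√(1/21 + 1/38) = 2.3374
t = (x̄₁ - x̄₂)/SE = (71 - 67)/2.3374 = 1.7113
df = 57, t-critical = ±2.002
Decision: fail to reject H₀

Answer: t = 1.7113, fail to reject H₀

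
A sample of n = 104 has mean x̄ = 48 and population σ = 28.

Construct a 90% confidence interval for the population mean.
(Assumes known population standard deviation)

Confidence level: 90%, α = 0.1
z_0.05 = 1.645
SE = σ/√n = 28/√104 = 2.7456
Margin of error = 1.645 × 2.7456 = 4.5165
CI: x̄ ± margin = 48 ± 4.5165
CI: (43.4835, 52.5165)

Answer: (43.4835, 52.5165)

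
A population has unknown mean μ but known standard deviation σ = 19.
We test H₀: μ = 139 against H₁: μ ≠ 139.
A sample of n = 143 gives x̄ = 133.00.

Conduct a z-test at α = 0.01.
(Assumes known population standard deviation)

Answer: z = -3.7762, reject H₀

Derivation:
Standard error: SE = σ/√n = 19/√143 = 1.5889
z-statistic: z = (x̄ - μ₀)/SE = (133.00 - 139)/1.5889 = -3.7762
Critical value: ±2.576
p-value = 0.0002
Decision: reject H₀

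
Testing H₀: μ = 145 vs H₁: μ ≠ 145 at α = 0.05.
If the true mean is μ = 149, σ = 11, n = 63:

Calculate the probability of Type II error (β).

Answer: β ≈ 0.1772

Derivation:
SE = σ/√n = 11/√63 = 1.3859
Critical values: μ₀ ± z_0.025×SE = 145 ± 1.960×1.3859
Acceptance region: (142.2836, 147.7164)
Under H₁ (μ = 149): z_high = (147.7164 - 149)/1.3859 = -0.9262, z_low = (142.2836 - 149)/1.3859 = -4.8462
β = P(not reject | H₁) = Φ(-0.9262) - Φ(-4.8462) ≈ 0.1772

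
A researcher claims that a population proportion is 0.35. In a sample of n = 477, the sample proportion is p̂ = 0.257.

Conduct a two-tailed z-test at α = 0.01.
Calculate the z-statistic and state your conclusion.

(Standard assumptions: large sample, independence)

H₀: p = 0.35, H₁: p ≠ 0.35
Standard error: SE = √(p₀(1-p₀)/n) = √(0.35×0.65/477) = 0.021839
z-statistic: z = (p̂ - p₀)/SE = (0.257 - 0.35)/0.021839 = -4.2584
Critical value: z_0.005 = ±2.576
p-value < 0.0001
Decision: reject H₀ at α = 0.01

Answer: z = -4.2584, reject H₀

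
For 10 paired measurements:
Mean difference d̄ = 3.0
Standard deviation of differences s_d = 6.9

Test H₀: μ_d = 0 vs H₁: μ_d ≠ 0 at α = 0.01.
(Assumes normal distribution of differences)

df = n - 1 = 9
SE = s_d/√n = 6.9/√10 = 2.1820
t = d̄/SE = 3.0/2.1820 = 1.3749
Critical value: t_{0.005,9} = ±3.250
p-value ≈ 0.2024
Decision: fail to reject H₀

Answer: t = 1.3749, fail to reject H₀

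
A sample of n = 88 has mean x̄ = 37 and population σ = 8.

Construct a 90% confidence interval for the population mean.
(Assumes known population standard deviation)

Confidence level: 90%, α = 0.1
z_0.05 = 1.645
SE = σ/√n = 8/√88 = 0.8528
Margin of error = 1.645 × 0.8528 = 1.4029
CI: x̄ ± margin = 37 ± 1.4029
CI: (35.5971, 38.4029)

Answer: (35.5971, 38.4029)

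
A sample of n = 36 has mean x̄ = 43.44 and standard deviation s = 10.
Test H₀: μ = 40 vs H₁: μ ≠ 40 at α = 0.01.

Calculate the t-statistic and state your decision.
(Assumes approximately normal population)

df = n - 1 = 35
SE = s/√n = 10/√36 = 1.6667
t = (x̄ - μ₀)/SE = (43.44 - 40)/1.6667 = 2.0640
Critical value: t_{0.005,35} = ±2.724
p-value ≈ 0.0465
Decision: fail to reject H₀

Answer: t = 2.0640, fail to reject H₀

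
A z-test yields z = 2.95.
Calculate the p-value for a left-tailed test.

Answer: p-value ≈ 0.9984

Derivation:
For z = 2.95:
p = P(Z < 2.95) = Φ(2.95) = 0.9984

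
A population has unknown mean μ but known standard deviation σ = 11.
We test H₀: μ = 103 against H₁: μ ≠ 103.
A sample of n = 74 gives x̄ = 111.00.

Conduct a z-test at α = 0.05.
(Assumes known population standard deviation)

Standard error: SE = σ/√n = 11/√74 = 1.2787
z-statistic: z = (x̄ - μ₀)/SE = (111.00 - 103)/1.2787 = 6.2564
Critical value: ±1.960
p-value < 0.0001
Decision: reject H₀

Answer: z = 6.2564, reject H₀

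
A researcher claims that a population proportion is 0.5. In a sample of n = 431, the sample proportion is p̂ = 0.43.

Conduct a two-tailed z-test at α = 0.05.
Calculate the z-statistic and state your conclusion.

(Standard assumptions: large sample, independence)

Answer: z = -2.9065, reject H₀

Derivation:
H₀: p = 0.5, H₁: p ≠ 0.5
Standard error: SE = √(p₀(1-p₀)/n) = √(0.5×0.5/431) = 0.024084
z-statistic: z = (p̂ - p₀)/SE = (0.43 - 0.5)/0.024084 = -2.9065
Critical value: z_0.025 = ±1.960
p-value = 0.0037
Decision: reject H₀ at α = 0.05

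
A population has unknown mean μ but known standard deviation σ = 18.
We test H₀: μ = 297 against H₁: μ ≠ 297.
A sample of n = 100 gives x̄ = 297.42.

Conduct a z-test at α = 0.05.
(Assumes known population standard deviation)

Answer: z = 0.2333, fail to reject H₀

Derivation:
Standard error: SE = σ/√n = 18/√100 = 1.8000
z-statistic: z = (x̄ - μ₀)/SE = (297.42 - 297)/1.8000 = 0.2333
Critical value: ±1.960
p-value = 0.8155
Decision: fail to reject H₀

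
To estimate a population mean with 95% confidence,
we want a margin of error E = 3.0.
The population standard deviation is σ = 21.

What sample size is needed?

Answer: n = 189

Derivation:
z_0.025 = 1.960
n = (z×σ/E)² = (1.960×21/3.0)²
n = 188.2384
Round up: n = 189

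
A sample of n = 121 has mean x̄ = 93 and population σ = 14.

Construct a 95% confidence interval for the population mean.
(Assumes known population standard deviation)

Answer: (90.5055, 95.4945)

Derivation:
Confidence level: 95%, α = 0.05
z_0.025 = 1.960
SE = σ/√n = 14/√121 = 1.2727
Margin of error = 1.960 × 1.2727 = 2.4945
CI: x̄ ± margin = 93 ± 2.4945
CI: (90.5055, 95.4945)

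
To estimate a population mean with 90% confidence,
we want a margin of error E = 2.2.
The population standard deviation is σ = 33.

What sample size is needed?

Answer: n = 609

Derivation:
z_0.05 = 1.645
n = (z×σ/E)² = (1.645×33/2.2)²
n = 608.8556
Round up: n = 609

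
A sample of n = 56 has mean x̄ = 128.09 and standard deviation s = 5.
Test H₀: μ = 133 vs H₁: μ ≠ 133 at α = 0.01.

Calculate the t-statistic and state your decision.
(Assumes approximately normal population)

df = n - 1 = 55
SE = s/√n = 5/√56 = 0.6682
t = (x̄ - μ₀)/SE = (128.09 - 133)/0.6682 = -7.3481
Critical value: t_{0.005,55} = ±2.668
p-value < 0.0001
Decision: reject H₀

Answer: t = -7.3481, reject H₀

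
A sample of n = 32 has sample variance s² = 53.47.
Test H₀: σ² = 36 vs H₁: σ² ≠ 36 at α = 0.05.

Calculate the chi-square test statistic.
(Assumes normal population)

df = n - 1 = 31
χ² = (n-1)s²/σ₀² = 31×53.47/36 = 46.0436
Critical values: χ²_{0.975,31} = 17.539, χ²_{0.025,31} = 48.232
Rejection region: χ² < 17.539 or χ² > 48.232
Decision: fail to reject H₀

Answer: χ² = 46.0436, fail to reject H₀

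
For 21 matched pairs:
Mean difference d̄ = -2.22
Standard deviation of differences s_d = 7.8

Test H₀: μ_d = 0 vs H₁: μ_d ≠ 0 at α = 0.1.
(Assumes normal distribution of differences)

Answer: t = -1.3043, fail to reject H₀

Derivation:
df = n - 1 = 20
SE = s_d/√n = 7.8/√21 = 1.7021
t = d̄/SE = -2.22/1.7021 = -1.3043
Critical value: t_{0.05,20} = ±1.725
p-value ≈ 0.2069
Decision: fail to reject H₀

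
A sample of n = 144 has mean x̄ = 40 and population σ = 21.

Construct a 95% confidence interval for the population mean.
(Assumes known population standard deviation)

Confidence level: 95%, α = 0.05
z_0.025 = 1.960
SE = σ/√n = 21/√144 = 1.7500
Margin of error = 1.960 × 1.7500 = 3.4300
CI: x̄ ± margin = 40 ± 3.4300
CI: (36.5700, 43.4300)

Answer: (36.5700, 43.4300)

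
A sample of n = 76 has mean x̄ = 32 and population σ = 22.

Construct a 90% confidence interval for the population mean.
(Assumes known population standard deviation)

Answer: (27.8487, 36.1513)

Derivation:
Confidence level: 90%, α = 0.1
z_0.05 = 1.645
SE = σ/√n = 22/√76 = 2.5236
Margin of error = 1.645 × 2.5236 = 4.1513
CI: x̄ ± margin = 32 ± 4.1513
CI: (27.8487, 36.1513)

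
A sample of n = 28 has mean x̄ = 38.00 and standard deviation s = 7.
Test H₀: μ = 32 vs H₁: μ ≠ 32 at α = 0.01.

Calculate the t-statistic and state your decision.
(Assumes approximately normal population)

Answer: t = 4.5355, reject H₀

Derivation:
df = n - 1 = 27
SE = s/√n = 7/√28 = 1.3229
t = (x̄ - μ₀)/SE = (38.00 - 32)/1.3229 = 4.5355
Critical value: t_{0.005,27} = ±2.771
p-value ≈ 0.0001
Decision: reject H₀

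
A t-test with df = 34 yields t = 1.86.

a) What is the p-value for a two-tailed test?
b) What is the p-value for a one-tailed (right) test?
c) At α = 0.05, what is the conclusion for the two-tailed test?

Answer: a) 0.0716, b) 0.0358, c) fail to reject H₀

Derivation:
Using t-distribution with df = 34:
a) Two-tailed: p = 2×P(T > 1.86) = 0.0716
b) One-tailed: p = P(T > 1.86) = 0.0358
c) 0.0716 ≥ 0.05, fail to reject H₀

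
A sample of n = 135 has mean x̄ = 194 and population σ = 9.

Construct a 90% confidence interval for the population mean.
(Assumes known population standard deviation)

Confidence level: 90%, α = 0.1
z_0.05 = 1.645
SE = σ/√n = 9/√135 = 0.7746
Margin of error = 1.645 × 0.7746 = 1.2742
CI: x̄ ± margin = 194 ± 1.2742
CI: (192.7258, 195.2742)

Answer: (192.7258, 195.2742)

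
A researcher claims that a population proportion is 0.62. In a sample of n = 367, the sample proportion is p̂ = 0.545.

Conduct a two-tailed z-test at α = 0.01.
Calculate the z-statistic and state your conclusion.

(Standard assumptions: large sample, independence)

Answer: z = -2.9601, reject H₀

Derivation:
H₀: p = 0.62, H₁: p ≠ 0.62
Standard error: SE = √(p₀(1-p₀)/n) = √(0.62×0.38/367) = 0.025337
z-statistic: z = (p̂ - p₀)/SE = (0.545 - 0.62)/0.025337 = -2.9601
Critical value: z_0.005 = ±2.576
p-value = 0.0031
Decision: reject H₀ at α = 0.01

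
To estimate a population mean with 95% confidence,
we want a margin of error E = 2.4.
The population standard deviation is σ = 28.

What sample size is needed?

Answer: n = 523

Derivation:
z_0.025 = 1.960
n = (z×σ/E)² = (1.960×28/2.4)²
n = 522.8844
Round up: n = 523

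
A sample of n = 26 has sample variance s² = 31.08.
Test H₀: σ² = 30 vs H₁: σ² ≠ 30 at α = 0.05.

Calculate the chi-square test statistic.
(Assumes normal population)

Answer: χ² = 25.9000, fail to reject H₀

Derivation:
df = n - 1 = 25
χ² = (n-1)s²/σ₀² = 25×31.08/30 = 25.9000
Critical values: χ²_{0.975,25} = 13.120, χ²_{0.025,25} = 40.646
Rejection region: χ² < 13.120 or χ² > 40.646
Decision: fail to reject H₀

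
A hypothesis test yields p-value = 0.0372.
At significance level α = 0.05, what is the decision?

Compare p-value to α:
0.0372 < 0.05
Decision: reject H₀

Answer: reject H₀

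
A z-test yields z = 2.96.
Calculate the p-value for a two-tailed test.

Answer: p-value ≈ 0.0031

Derivation:
For z = 2.96:
p = 2×P(Z > |2.96|) = 2×(1 - Φ(2.96)) = 0.0031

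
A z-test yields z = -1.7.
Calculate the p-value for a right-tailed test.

Answer: p-value ≈ 0.9554

Derivation:
For z = -1.7:
p = P(Z > -1.7) = 1 - Φ(-1.7) = 0.9554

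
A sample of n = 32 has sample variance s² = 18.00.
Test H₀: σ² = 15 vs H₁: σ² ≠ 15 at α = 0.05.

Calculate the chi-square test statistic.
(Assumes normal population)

df = n - 1 = 31
χ² = (n-1)s²/σ₀² = 31×18.00/15 = 37.2000
Critical values: χ²_{0.975,31} = 17.539, χ²_{0.025,31} = 48.232
Rejection region: χ² < 17.539 or χ² > 48.232
Decision: fail to reject H₀

Answer: χ² = 37.2000, fail to reject H₀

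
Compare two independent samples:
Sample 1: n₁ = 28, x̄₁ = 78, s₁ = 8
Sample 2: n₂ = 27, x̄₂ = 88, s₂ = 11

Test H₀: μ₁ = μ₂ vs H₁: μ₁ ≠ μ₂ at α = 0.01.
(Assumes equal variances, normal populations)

Pooled variance: s²_p = [27×8² + 26×11²]/(53) = 91.9623
s_p = 9.5897
SE = s_p×√(1/n₁ + 1/n₂) = 9.5897×√(1/28 + 1/27) = 2.5866
t = (x̄₁ - x̄₂)/SE = (78 - 88)/2.5866 = -3.8661
df = 53, t-critical = ±2.672
Decision: reject H₀

Answer: t = -3.8661, reject H₀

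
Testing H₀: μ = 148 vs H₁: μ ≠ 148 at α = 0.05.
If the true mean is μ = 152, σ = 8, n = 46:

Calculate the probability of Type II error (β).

SE = σ/√n = 8/√46 = 1.1795
Critical values: μ₀ ± z_0.025×SE = 148 ± 1.960×1.1795
Acceptance region: (145.6882, 150.3118)
Under H₁ (μ = 152): z_high = (150.3118 - 152)/1.1795 = -1.4313, z_low = (145.6882 - 152)/1.1795 = -5.3513
β = P(not reject | H₁) = Φ(-1.4313) - Φ(-5.3513) ≈ 0.0762

Answer: β ≈ 0.0762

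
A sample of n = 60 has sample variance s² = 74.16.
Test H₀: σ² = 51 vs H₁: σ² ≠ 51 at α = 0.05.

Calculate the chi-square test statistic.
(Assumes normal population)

Answer: χ² = 85.7929, reject H₀

Derivation:
df = n - 1 = 59
χ² = (n-1)s²/σ₀² = 59×74.16/51 = 85.7929
Critical values: χ²_{0.975,59} = 39.662, χ²_{0.025,59} = 82.117
Rejection region: χ² < 39.662 or χ² > 82.117
Decision: reject H₀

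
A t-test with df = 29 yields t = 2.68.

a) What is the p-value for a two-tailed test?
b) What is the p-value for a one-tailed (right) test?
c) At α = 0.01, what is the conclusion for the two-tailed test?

Answer: a) 0.0120, b) 0.0060, c) fail to reject H₀

Derivation:
Using t-distribution with df = 29:
a) Two-tailed: p = 2×P(T > 2.68) = 0.0120
b) One-tailed: p = P(T > 2.68) = 0.0060
c) 0.0120 ≥ 0.01, fail to reject H₀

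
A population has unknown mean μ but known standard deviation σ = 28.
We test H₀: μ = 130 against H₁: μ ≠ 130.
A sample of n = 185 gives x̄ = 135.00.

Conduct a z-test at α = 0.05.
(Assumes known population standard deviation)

Standard error: SE = σ/√n = 28/√185 = 2.0586
z-statistic: z = (x̄ - μ₀)/SE = (135.00 - 130)/2.0586 = 2.4288
Critical value: ±1.960
p-value = 0.0151
Decision: reject H₀

Answer: z = 2.4288, reject H₀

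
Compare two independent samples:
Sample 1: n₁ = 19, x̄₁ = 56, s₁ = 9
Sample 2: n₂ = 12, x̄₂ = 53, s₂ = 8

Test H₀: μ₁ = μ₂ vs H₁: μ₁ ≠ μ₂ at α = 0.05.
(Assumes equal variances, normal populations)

Pooled variance: s²_p = [18×9² + 11×8²]/(29) = 74.5517
s_p = 8.6343
SE = s_p×√(1/n₁ + 1/n₂) = 8.6343×√(1/19 + 1/12) = 3.1838
t = (x̄₁ - x̄₂)/SE = (56 - 53)/3.1838 = 0.9423
df = 29, t-critical = ±2.045
Decision: fail to reject H₀

Answer: t = 0.9423, fail to reject H₀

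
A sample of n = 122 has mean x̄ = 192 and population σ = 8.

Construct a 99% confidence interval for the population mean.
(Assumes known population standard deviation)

Confidence level: 99%, α = 0.01
z_0.005 = 2.576
SE = σ/√n = 8/√122 = 0.7243
Margin of error = 2.576 × 0.7243 = 1.8658
CI: x̄ ± margin = 192 ± 1.8658
CI: (190.1342, 193.8658)

Answer: (190.1342, 193.8658)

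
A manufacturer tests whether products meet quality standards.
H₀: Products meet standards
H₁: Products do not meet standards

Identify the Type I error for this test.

Answer: Rejecting good products that actually meet standards

Derivation:
Type I error: rejecting H₀ when it is actually true (false positive).
Type II error: failing to reject H₀ when H₁ is actually true (false negative).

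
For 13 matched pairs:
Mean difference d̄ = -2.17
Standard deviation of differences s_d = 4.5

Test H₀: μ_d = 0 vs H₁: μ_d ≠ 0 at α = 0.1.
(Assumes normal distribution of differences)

df = n - 1 = 12
SE = s_d/√n = 4.5/√13 = 1.2481
t = d̄/SE = -2.17/1.2481 = -1.7386
Critical value: t_{0.05,12} = ±1.782
p-value ≈ 0.1077
Decision: fail to reject H₀

Answer: t = -1.7386, fail to reject H₀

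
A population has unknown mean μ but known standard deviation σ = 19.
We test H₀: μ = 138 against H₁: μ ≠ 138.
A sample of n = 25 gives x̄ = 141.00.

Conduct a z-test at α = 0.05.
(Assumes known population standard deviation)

Answer: z = 0.7895, fail to reject H₀

Derivation:
Standard error: SE = σ/√n = 19/√25 = 3.8000
z-statistic: z = (x̄ - μ₀)/SE = (141.00 - 138)/3.8000 = 0.7895
Critical value: ±1.960
p-value = 0.4298
Decision: fail to reject H₀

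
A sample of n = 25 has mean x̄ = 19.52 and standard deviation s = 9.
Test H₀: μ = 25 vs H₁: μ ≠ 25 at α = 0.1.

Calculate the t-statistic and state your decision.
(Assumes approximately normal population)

Answer: t = -3.0444, reject H₀

Derivation:
df = n - 1 = 24
SE = s/√n = 9/√25 = 1.8000
t = (x̄ - μ₀)/SE = (19.52 - 25)/1.8000 = -3.0444
Critical value: t_{0.05,24} = ±1.711
p-value ≈ 0.0056
Decision: reject H₀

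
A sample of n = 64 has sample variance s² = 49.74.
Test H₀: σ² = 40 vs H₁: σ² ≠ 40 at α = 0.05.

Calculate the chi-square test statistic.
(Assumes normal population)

df = n - 1 = 63
χ² = (n-1)s²/σ₀² = 63×49.74/40 = 78.3405
Critical values: χ²_{0.975,63} = 42.950, χ²_{0.025,63} = 86.830
Rejection region: χ² < 42.950 or χ² > 86.830
Decision: fail to reject H₀

Answer: χ² = 78.3405, fail to reject H₀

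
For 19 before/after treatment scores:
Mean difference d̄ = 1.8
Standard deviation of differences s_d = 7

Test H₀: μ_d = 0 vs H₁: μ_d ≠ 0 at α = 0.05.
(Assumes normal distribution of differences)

Answer: t = 1.1209, fail to reject H₀

Derivation:
df = n - 1 = 18
SE = s_d/√n = 7/√19 = 1.6059
t = d̄/SE = 1.8/1.6059 = 1.1209
Critical value: t_{0.025,18} = ±2.101
p-value ≈ 0.2771
Decision: fail to reject H₀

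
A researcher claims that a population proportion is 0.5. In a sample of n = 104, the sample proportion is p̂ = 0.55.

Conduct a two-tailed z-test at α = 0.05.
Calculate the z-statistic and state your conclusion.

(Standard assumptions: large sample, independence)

H₀: p = 0.5, H₁: p ≠ 0.5
Standard error: SE = √(p₀(1-p₀)/n) = √(0.5×0.5/104) = 0.049029
z-statistic: z = (p̂ - p₀)/SE = (0.55 - 0.5)/0.049029 = 1.0198
Critical value: z_0.025 = ±1.960
p-value = 0.3078
Decision: fail to reject H₀ at α = 0.05

Answer: z = 1.0198, fail to reject H₀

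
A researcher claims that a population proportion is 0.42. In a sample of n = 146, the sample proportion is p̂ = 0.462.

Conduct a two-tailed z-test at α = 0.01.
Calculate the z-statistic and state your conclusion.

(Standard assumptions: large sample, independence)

H₀: p = 0.42, H₁: p ≠ 0.42
Standard error: SE = √(p₀(1-p₀)/n) = √(0.42×0.58/146) = 0.040847
z-statistic: z = (p̂ - p₀)/SE = (0.462 - 0.42)/0.040847 = 1.0282
Critical value: z_0.005 = ±2.576
p-value = 0.3039
Decision: fail to reject H₀ at α = 0.01

Answer: z = 1.0282, fail to reject H₀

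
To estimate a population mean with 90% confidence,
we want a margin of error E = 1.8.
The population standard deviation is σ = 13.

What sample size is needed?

z_0.05 = 1.645
n = (z×σ/E)² = (1.645×13/1.8)²
n = 141.1476
Round up: n = 142

Answer: n = 142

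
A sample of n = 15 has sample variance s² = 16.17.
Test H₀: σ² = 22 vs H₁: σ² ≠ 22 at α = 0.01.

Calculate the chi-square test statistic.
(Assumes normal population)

Answer: χ² = 10.2900, fail to reject H₀

Derivation:
df = n - 1 = 14
χ² = (n-1)s²/σ₀² = 14×16.17/22 = 10.2900
Critical values: χ²_{0.995,14} = 4.075, χ²_{0.005,14} = 31.319
Rejection region: χ² < 4.075 or χ² > 31.319
Decision: fail to reject H₀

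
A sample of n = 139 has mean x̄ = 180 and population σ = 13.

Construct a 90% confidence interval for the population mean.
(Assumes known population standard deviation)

Answer: (178.1862, 181.8138)

Derivation:
Confidence level: 90%, α = 0.1
z_0.05 = 1.645
SE = σ/√n = 13/√139 = 1.1026
Margin of error = 1.645 × 1.1026 = 1.8138
CI: x̄ ± margin = 180 ± 1.8138
CI: (178.1862, 181.8138)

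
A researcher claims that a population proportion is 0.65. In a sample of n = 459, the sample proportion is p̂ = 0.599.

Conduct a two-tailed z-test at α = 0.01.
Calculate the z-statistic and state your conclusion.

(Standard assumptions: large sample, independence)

H₀: p = 0.65, H₁: p ≠ 0.65
Standard error: SE = √(p₀(1-p₀)/n) = √(0.65×0.35/459) = 0.022263
z-statistic: z = (p̂ - p₀)/SE = (0.599 - 0.65)/0.022263 = -2.2908
Critical value: z_0.005 = ±2.576
p-value = 0.0220
Decision: fail to reject H₀ at α = 0.01

Answer: z = -2.2908, fail to reject H₀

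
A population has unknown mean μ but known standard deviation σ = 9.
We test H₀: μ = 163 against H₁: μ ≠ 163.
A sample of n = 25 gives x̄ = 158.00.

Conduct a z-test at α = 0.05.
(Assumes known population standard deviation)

Standard error: SE = σ/√n = 9/√25 = 1.8000
z-statistic: z = (x̄ - μ₀)/SE = (158.00 - 163)/1.8000 = -2.7778
Critical value: ±1.960
p-value = 0.0055
Decision: reject H₀

Answer: z = -2.7778, reject H₀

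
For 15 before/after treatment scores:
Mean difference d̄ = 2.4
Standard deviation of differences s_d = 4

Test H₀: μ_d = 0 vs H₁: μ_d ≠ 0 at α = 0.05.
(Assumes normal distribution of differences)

df = n - 1 = 14
SE = s_d/√n = 4/√15 = 1.0328
t = d̄/SE = 2.4/1.0328 = 2.3238
Critical value: t_{0.025,14} = ±2.145
p-value ≈ 0.0357
Decision: reject H₀

Answer: t = 2.3238, reject H₀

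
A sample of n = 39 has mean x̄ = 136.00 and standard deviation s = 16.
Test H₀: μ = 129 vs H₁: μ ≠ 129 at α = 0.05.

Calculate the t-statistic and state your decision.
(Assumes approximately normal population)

df = n - 1 = 38
SE = s/√n = 16/√39 = 2.5621
t = (x̄ - μ₀)/SE = (136.00 - 129)/2.5621 = 2.7321
Critical value: t_{0.025,38} = ±2.024
p-value ≈ 0.0095
Decision: reject H₀

Answer: t = 2.7321, reject H₀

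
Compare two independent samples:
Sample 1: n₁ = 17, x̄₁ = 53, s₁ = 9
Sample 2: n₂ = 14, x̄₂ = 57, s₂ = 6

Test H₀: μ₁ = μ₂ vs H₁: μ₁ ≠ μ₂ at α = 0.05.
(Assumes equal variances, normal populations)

Answer: t = -1.4211, fail to reject H₀

Derivation:
Pooled variance: s²_p = [16×9² + 13×6²]/(29) = 60.8276
s_p = 7.7992
SE = s_p×√(1/n₁ + 1/n₂) = 7.7992×√(1/17 + 1/14) = 2.8148
t = (x̄₁ - x̄₂)/SE = (53 - 57)/2.8148 = -1.4211
df = 29, t-critical = ±2.045
Decision: fail to reject H₀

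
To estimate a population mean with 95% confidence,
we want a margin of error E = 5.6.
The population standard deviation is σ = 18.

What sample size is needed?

z_0.025 = 1.960
n = (z×σ/E)² = (1.960×18/5.6)²
n = 39.6900
Round up: n = 40

Answer: n = 40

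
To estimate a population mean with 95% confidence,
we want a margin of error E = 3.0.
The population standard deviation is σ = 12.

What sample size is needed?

Answer: n = 62

Derivation:
z_0.025 = 1.960
n = (z×σ/E)² = (1.960×12/3.0)²
n = 61.4656
Round up: n = 62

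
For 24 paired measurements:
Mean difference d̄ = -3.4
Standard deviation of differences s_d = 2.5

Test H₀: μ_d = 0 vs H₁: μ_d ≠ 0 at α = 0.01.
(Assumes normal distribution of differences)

Answer: t = -6.6627, reject H₀

Derivation:
df = n - 1 = 23
SE = s_d/√n = 2.5/√24 = 0.5103
t = d̄/SE = -3.4/0.5103 = -6.6627
Critical value: t_{0.005,23} = ±2.807
p-value < 0.0001
Decision: reject H₀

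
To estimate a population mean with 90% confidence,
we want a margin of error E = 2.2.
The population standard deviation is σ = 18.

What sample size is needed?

z_0.05 = 1.645
n = (z×σ/E)² = (1.645×18/2.2)²
n = 181.1471
Round up: n = 182

Answer: n = 182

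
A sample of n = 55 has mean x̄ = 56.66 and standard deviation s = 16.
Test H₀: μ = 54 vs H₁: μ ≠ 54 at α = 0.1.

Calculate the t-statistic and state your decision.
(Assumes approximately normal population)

df = n - 1 = 54
SE = s/√n = 16/√55 = 2.1574
t = (x̄ - μ₀)/SE = (56.66 - 54)/2.1574 = 1.2330
Critical value: t_{0.05,54} = ±1.674
p-value ≈ 0.2229
Decision: fail to reject H₀

Answer: t = 1.2330, fail to reject H₀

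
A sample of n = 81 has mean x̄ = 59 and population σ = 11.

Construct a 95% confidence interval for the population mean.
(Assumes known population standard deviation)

Confidence level: 95%, α = 0.05
z_0.025 = 1.960
SE = σ/√n = 11/√81 = 1.2222
Margin of error = 1.960 × 1.2222 = 2.3955
CI: x̄ ± margin = 59 ± 2.3955
CI: (56.6045, 61.3955)

Answer: (56.6045, 61.3955)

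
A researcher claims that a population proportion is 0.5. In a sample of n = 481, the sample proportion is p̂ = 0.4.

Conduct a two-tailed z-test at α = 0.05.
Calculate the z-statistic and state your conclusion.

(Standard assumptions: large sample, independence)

Answer: z = -4.3863, reject H₀

Derivation:
H₀: p = 0.5, H₁: p ≠ 0.5
Standard error: SE = √(p₀(1-p₀)/n) = √(0.5×0.5/481) = 0.022798
z-statistic: z = (p̂ - p₀)/SE = (0.4 - 0.5)/0.022798 = -4.3863
Critical value: z_0.025 = ±1.960
p-value < 0.0001
Decision: reject H₀ at α = 0.05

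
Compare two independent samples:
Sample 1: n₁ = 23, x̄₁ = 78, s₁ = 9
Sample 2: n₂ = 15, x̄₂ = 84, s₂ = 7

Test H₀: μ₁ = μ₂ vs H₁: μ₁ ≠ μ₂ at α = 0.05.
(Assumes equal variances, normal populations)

Pooled variance: s²_p = [22×9² + 14×7²]/(36) = 68.5556
s_p = 8.2798
SE = s_p×√(1/n₁ + 1/n₂) = 8.2798×√(1/23 + 1/15) = 2.7479
t = (x̄₁ - x̄₂)/SE = (78 - 84)/2.7479 = -2.1835
df = 36, t-critical = ±2.028
Decision: reject H₀

Answer: t = -2.1835, reject H₀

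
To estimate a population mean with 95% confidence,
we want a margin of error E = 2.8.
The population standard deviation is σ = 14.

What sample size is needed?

Answer: n = 97

Derivation:
z_0.025 = 1.960
n = (z×σ/E)² = (1.960×14/2.8)²
n = 96.0400
Round up: n = 97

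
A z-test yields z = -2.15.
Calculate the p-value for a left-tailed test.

Answer: p-value ≈ 0.0158

Derivation:
For z = -2.15:
p = P(Z < -2.15) = Φ(-2.15) = 0.0158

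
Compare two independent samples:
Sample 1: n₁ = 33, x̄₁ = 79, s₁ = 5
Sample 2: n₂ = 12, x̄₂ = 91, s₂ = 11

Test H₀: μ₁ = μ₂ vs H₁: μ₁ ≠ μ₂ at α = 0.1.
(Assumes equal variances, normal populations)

Pooled variance: s²_p = [32×5² + 11×11²]/(43) = 49.5581
s_p = 7.0398
SE = s_p×√(1/n₁ + 1/n₂) = 7.0398×√(1/33 + 1/12) = 2.3731
t = (x̄₁ - x̄₂)/SE = (79 - 91)/2.3731 = -5.0567
df = 43, t-critical = ±1.681
Decision: reject H₀

Answer: t = -5.0567, reject H₀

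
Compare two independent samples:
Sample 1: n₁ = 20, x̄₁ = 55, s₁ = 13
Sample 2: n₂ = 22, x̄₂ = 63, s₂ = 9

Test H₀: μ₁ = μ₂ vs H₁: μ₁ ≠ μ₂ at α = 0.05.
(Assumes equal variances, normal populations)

Pooled variance: s²_p = [19×13² + 21×9²]/(40) = 122.8000
s_p = 11.0815
SE = s_p×√(1/n₁ + 1/n₂) = 11.0815×√(1/20 + 1/22) = 3.4237
t = (x̄₁ - x̄₂)/SE = (55 - 63)/3.4237 = -2.3367
df = 40, t-critical = ±2.021
Decision: reject H₀

Answer: t = -2.3367, reject H₀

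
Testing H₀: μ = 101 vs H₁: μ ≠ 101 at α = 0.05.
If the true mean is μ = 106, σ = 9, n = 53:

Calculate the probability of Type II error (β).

Answer: β ≈ 0.0186

Derivation:
SE = σ/√n = 9/√53 = 1.2362
Critical values: μ₀ ± z_0.025×SE = 101 ± 1.960×1.2362
Acceptance region: (98.5770, 103.4230)
Under H₁ (μ = 106): z_high = (103.4230 - 106)/1.2362 = -2.0846, z_low = (98.5770 - 106)/1.2362 = -6.0047
β = P(not reject | H₁) = Φ(-2.0846) - Φ(-6.0047) ≈ 0.0186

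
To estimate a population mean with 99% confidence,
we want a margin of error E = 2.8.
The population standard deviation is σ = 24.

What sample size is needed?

z_0.005 = 2.576
n = (z×σ/E)² = (2.576×24/2.8)²
n = 487.5264
Round up: n = 488

Answer: n = 488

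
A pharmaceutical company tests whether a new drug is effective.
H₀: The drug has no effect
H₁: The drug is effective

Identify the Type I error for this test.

Type I error (α): Rejecting H₀ when H₀ is true
Type II error (β): Failing to reject H₀ when H₁ is true

Answer: Concluding the drug is effective when it actually has no effect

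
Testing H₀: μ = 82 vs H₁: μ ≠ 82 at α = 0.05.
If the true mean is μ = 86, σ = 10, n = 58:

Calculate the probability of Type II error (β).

Answer: β ≈ 0.1387

Derivation:
SE = σ/√n = 10/√58 = 1.3131
Critical values: μ₀ ± z_0.025×SE = 82 ± 1.960×1.3131
Acceptance region: (79.4263, 84.5737)
Under H₁ (μ = 86): z_high = (84.5737 - 86)/1.3131 = -1.0862, z_low = (79.4263 - 86)/1.3131 = -5.0062
β = P(not reject | H₁) = Φ(-1.0862) - Φ(-5.0062) ≈ 0.1387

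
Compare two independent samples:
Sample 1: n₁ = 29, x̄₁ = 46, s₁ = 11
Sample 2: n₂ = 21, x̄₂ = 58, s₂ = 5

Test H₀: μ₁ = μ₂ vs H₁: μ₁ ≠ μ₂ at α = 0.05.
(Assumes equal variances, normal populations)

Answer: t = -4.6533, reject H₀

Derivation:
Pooled variance: s²_p = [28×11² + 20×5²]/(48) = 81.0000
s_p = 9.0000
SE = s_p×√(1/n₁ + 1/n₂) = 9.0000×√(1/29 + 1/21) = 2.5788
t = (x̄₁ - x̄₂)/SE = (46 - 58)/2.5788 = -4.6533
df = 48, t-critical = ±2.011
Decision: reject H₀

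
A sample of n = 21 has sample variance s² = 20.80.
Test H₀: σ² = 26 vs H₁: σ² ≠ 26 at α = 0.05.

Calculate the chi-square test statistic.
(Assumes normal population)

Answer: χ² = 16.0000, fail to reject H₀

Derivation:
df = n - 1 = 20
χ² = (n-1)s²/σ₀² = 20×20.80/26 = 16.0000
Critical values: χ²_{0.975,20} = 9.591, χ²_{0.025,20} = 34.170
Rejection region: χ² < 9.591 or χ² > 34.170
Decision: fail to reject H₀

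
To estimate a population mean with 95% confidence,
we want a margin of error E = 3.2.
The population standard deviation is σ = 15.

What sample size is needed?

Answer: n = 85

Derivation:
z_0.025 = 1.960
n = (z×σ/E)² = (1.960×15/3.2)²
n = 84.4102
Round up: n = 85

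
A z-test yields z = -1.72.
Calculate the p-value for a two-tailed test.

Answer: p-value ≈ 0.0854

Derivation:
For z = -1.72:
p = 2×P(Z > |-1.72|) = 2×(1 - Φ(1.72)) = 0.0854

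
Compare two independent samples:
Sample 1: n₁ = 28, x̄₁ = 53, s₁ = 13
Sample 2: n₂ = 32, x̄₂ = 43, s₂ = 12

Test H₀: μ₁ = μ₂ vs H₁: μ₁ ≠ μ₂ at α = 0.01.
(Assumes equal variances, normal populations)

Pooled variance: s²_p = [27×13² + 31×12²]/(58) = 155.6379
s_p = 12.4755
SE = s_p×√(1/n₁ + 1/n₂) = 12.4755×√(1/28 + 1/32) = 3.2283
t = (x̄₁ - x̄₂)/SE = (53 - 43)/3.2283 = 3.0976
df = 58, t-critical = ±2.663
Decision: reject H₀

Answer: t = 3.0976, reject H₀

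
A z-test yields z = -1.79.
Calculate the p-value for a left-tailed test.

Answer: p-value ≈ 0.0367

Derivation:
For z = -1.79:
p = P(Z < -1.79) = Φ(-1.79) = 0.0367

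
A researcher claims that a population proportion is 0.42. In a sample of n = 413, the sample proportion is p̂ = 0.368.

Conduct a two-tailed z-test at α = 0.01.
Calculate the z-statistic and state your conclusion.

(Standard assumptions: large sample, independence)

H₀: p = 0.42, H₁: p ≠ 0.42
Standard error: SE = √(p₀(1-p₀)/n) = √(0.42×0.58/413) = 0.024286
z-statistic: z = (p̂ - p₀)/SE = (0.368 - 0.42)/0.024286 = -2.1412
Critical value: z_0.005 = ±2.576
p-value = 0.0323
Decision: fail to reject H₀ at α = 0.01

Answer: z = -2.1412, fail to reject H₀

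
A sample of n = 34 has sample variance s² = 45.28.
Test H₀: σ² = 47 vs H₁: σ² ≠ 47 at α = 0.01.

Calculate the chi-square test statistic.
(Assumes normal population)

Answer: χ² = 31.7923, fail to reject H₀

Derivation:
df = n - 1 = 33
χ² = (n-1)s²/σ₀² = 33×45.28/47 = 31.7923
Critical values: χ²_{0.995,33} = 15.815, χ²_{0.005,33} = 57.648
Rejection region: χ² < 15.815 or χ² > 57.648
Decision: fail to reject H₀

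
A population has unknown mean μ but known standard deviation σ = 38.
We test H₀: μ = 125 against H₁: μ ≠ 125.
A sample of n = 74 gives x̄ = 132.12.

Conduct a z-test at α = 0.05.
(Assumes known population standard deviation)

Answer: z = 1.6118, fail to reject H₀

Derivation:
Standard error: SE = σ/√n = 38/√74 = 4.4174
z-statistic: z = (x̄ - μ₀)/SE = (132.12 - 125)/4.4174 = 1.6118
Critical value: ±1.960
p-value = 0.1070
Decision: fail to reject H₀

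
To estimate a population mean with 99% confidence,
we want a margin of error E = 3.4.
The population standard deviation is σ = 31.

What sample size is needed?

z_0.005 = 2.576
n = (z×σ/E)² = (2.576×31/3.4)²
n = 551.6419
Round up: n = 552

Answer: n = 552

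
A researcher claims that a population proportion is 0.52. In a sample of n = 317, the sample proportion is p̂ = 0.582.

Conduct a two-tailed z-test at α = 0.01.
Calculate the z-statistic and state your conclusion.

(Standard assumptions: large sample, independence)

Answer: z = 2.2096, fail to reject H₀

Derivation:
H₀: p = 0.52, H₁: p ≠ 0.52
Standard error: SE = √(p₀(1-p₀)/n) = √(0.52×0.48/317) = 0.028060
z-statistic: z = (p̂ - p₀)/SE = (0.582 - 0.52)/0.028060 = 2.2096
Critical value: z_0.005 = ±2.576
p-value = 0.0271
Decision: fail to reject H₀ at α = 0.01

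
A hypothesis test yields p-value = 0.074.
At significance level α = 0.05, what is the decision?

Compare p-value to α:
0.074 ≥ 0.05
Decision: fail to reject H₀

Answer: fail to reject H₀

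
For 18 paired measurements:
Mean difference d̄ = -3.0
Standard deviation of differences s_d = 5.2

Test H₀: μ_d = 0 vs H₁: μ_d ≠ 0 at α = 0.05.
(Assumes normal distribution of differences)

Answer: t = -2.4476, reject H₀

Derivation:
df = n - 1 = 17
SE = s_d/√n = 5.2/√18 = 1.2257
t = d̄/SE = -3.0/1.2257 = -2.4476
Critical value: t_{0.025,17} = ±2.110
p-value ≈ 0.0255
Decision: reject H₀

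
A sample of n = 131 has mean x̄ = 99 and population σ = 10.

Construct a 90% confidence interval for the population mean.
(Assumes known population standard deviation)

Answer: (97.5628, 100.4372)

Derivation:
Confidence level: 90%, α = 0.1
z_0.05 = 1.645
SE = σ/√n = 10/√131 = 0.8737
Margin of error = 1.645 × 0.8737 = 1.4372
CI: x̄ ± margin = 99 ± 1.4372
CI: (97.5628, 100.4372)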